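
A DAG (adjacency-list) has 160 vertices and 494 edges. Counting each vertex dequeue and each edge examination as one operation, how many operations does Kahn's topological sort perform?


V = 160 (vertex processing)
E = 494 (edge processing)
V + E = 160 + 494 = 654


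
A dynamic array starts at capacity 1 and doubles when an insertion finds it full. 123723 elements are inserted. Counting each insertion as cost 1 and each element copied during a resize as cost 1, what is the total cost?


n = 123723
Insertion costs: 123723
Resizes copy 1, 2, 4, ... up to the largest power of 2 that is <= n-1 = 123722, i.e. 65536.
Copy costs = 1 + 2 + 4 + 8 + 16 + 32 + 64 + 128 + 256 + 512 + 1024 + 2048 + 4096 + 8192 + 16384 + 32768 + 65536 = 131071
Total = 123723 + 131071 = 254794


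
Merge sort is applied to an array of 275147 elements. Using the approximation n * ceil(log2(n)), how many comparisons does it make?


Merge sort divides the array into halves recursively.
Number of levels = ceil(log2(275147)) = 19
At each level, approximately n = 275147 comparisons are needed for merging.
Total comparisons ~ n * ceil(log2(n)) = 275147 * 19 = 5227793


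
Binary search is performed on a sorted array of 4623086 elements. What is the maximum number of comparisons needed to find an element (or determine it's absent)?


Binary search halves the search space each comparison:
  Step 1: search space = 4623086 -> 2311543
  Step 2: search space = 2311543 -> 1155771
  Step 3: search space = 1155771 -> 577885
  Step 4: search space = 577885 -> 288942
  Step 5: search space = 288942 -> 144471
  Step 6: search space = 144471 -> 72235
  Step 7: search space = 72235 -> 36117
  Step 8: search space = 36117 -> 18058
  Step 9: search space = 18058 -> 9029
  Step 10: search space = 9029 -> 4514
  Step 11: search space = 4514 -> 2257
  Step 12: search space = 2257 -> 1128
  Step 13: search space = 1128 -> 564
  Step 14: search space = 564 -> 282
  Step 15: search space = 282 -> 141
  Step 16: search space = 141 -> 70
  Step 17: search space = 70 -> 35
  Step 18: search space = 35 -> 17
  Step 19: search space = 17 -> 8
  Step 20: search space = 8 -> 4
  Step 21: search space = 4 -> 2
  Step 22: search space = 2 -> 1
  Step 23: search space = 1 (final check)
Maximum comparisons = floor(log2(4623086)) + 1 = 22 + 1 = 23


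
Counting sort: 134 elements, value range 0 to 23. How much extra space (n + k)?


n = 134 (output array)
k = 24 (count array for 24 distinct values)
Extra space = 134 + 24 = 158


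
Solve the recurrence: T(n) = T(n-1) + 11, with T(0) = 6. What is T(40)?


Unrolling the recurrence:
T(40) = T(39) + 11
       = T(38) + 11 + 11
       = T(37) + 11*3
       ...
       = T(0) + 11*40
       = 6 + 440 = 446


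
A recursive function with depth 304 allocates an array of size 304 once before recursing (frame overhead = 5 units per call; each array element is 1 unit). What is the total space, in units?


Array allocation: 304 units (allocated once)
Stack frames: 304 deep * 5 per frame = 1520 units
Total = 304 + 1520 = 1824


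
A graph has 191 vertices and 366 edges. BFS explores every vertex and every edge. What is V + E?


A full BFS traversal dequeues each vertex once and examines each edge once.
Vertex visits: 191
Edge visits: 366
V + E = 191 + 366 = 557


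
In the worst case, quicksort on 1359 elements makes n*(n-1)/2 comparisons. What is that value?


Sum of comparisons per partition:
1358 + 1357 + ... + 1 + 0
= 1359 * (1359 - 1) / 2
= 1359 * 1358 / 2
= 922761


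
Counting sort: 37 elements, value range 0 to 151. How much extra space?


n = 37 (output array)
k = 152 (count array for 152 distinct values)
Extra space = 37 + 152 = 189


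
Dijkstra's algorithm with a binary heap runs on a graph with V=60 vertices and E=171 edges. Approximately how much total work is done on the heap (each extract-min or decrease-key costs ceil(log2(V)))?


Dijkstra with a binary heap: each vertex is extracted once, each edge may relax once.
Each heap operation costs O(log V).
V + E = 60 + 171 = 231
ceil(log2(60)) = 6 (since 2^5 = 32 < 60 <= 64 = 2^6)
Total heap work = (V+E) * ceil(log2(V)) = 231 * 6 = 1386


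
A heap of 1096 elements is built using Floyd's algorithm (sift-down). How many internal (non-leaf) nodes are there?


Leaf nodes occupy roughly half the array.
Sift-down is called for each internal node, starting from the last one.
Internal nodes = floor(n/2) = floor(1096/2) = 548


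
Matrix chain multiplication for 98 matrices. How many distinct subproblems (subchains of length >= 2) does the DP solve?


Subproblems are indexed by (i, j) where i < j.
Number of such pairs = n*(n-1)/2
= 98 * 97 / 2
= 4753


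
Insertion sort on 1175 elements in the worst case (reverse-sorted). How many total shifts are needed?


In the worst case (reverse-sorted), each element shifts past all previous:
  Element 1: 1 shifts
  Element 2: 2 shifts
  Element 3: 3 shifts
  Element 4: 4 shifts
  Element 5: 5 shifts
  ...
  Element 1174: 1174 shifts
Total = 1 + 2 + ... + 1174
= 1175*(1175-1)/2 = 689725


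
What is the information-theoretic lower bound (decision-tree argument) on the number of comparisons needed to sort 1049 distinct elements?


A binary decision tree of height h has at most 2^h leaves and needs at least n! of them, so h >= ceil(log2(n!)).
1049! is far too large to multiply out, so use Stirling's series:
  ln(n!) ~ n ln n - n + (1/2) ln(2 pi n) + 1/(12n)  (error below 1/(360 n^3), negligible here)
  ln(1049) = 6.9555926
  n ln n = 1049 * 6.9555926 = 7296.4166
  (1/2) ln(2 pi * 1049) = (1/2) ln(6591.0614) = 4.3967
  1/(12*1049) = 0.0001
  ln(1049!) ~ 7296.4166 - 1049 + 4.3967 + 0.0001 = 6251.8134
Convert to base 2: log2(1049!) = 6251.8134 / ln 2 = 6251.8134 / 0.69314718 = 9019.4602
ceil(9019.4602) = 9020


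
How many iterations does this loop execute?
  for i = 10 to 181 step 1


The loop variable i takes values starting at 10 and increments by 1 each iteration.
Sequence: i = 10, 11, 12, 13, 14, 15, 16, 17, 18, ...
The upper bound 181 is inclusive, so the count is floor((last - first) / step) + 1:
floor((181 - 10) / 1) + 1 = floor(171/1) + 1 = 171 + 1 = 172


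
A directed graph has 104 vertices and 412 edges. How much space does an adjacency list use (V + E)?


Adjacency list: one list head per vertex + one entry per edge
Vertex heads: 104
Edge entries: 412
Total = 104 + 412 = 516


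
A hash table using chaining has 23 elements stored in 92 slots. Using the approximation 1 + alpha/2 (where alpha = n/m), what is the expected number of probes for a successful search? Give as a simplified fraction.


Load factor alpha = n/m = 23/92
Expected probes = 1 + alpha/2 = 1 + 23/(2*92)
= 1 + 23/184
= 184/184 + 23/184
= 207/184
Simplify: 9/8


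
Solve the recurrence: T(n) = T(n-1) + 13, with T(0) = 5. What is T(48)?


Unrolling the recurrence:
T(48) = T(47) + 13
       = T(46) + 13 + 13
       = T(45) + 13*3
       ...
       = T(0) + 13*48
       = 5 + 624 = 629


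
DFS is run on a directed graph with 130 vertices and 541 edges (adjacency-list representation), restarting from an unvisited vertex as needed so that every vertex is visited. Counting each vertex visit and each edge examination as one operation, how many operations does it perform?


A full DFS traversal processes each vertex exactly once (push/pop on stack).
Each directed edge is examined once.
V = 130, E = 541
V + E = 671


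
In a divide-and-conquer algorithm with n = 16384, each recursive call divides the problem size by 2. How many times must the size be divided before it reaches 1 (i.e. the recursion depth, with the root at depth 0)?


Number of divisions = log_2(16384)
Sizes: 16384 -> 8192 -> 4096 -> 2048 -> 1024 -> 512 -> 256 -> 128 -> 64 -> 32 -> 16 -> 8 -> 4 -> 2 -> 1 (14 divisions)
Recursion depth = 14


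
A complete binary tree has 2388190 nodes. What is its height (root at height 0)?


In a complete binary tree, level k holds nodes 2^k .. 2^(k+1)-1 (1-indexed).
Height = floor(log2(n)) = floor(log2(2388190)) = 21
Check: 2^21 = 2097152 <= 2388190 < 4194304 = 2^22


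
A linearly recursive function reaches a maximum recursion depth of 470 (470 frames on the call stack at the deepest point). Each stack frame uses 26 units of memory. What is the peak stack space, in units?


Maximum recursion depth = 470 frames
Memory per frame = 26 units
Total stack space = depth * frame_size
= 470 * 26 = 12220


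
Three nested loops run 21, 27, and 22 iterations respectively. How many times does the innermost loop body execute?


Loop 1 (outermost): 21 iterations
Loop 2 (middle): 27 iterations per outer
Loop 3 (innermost): 22 iterations per middle
Total = 21 * 27 * 22 = 12474


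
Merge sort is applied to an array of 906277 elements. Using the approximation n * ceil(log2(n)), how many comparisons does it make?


Merge sort divides the array into halves recursively.
Number of levels = ceil(log2(906277)) = 20
At each level, approximately n = 906277 comparisons are needed for merging.
Total comparisons ~ n * ceil(log2(n)) = 906277 * 20 = 18125540


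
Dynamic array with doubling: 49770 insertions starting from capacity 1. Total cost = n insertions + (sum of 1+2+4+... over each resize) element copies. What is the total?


n = 49770
Insertion costs: 49770
Resizes copy 1, 2, 4, ... up to the largest power of 2 that is <= n-1 = 49769, i.e. 32768.
Copy costs = 1 + 2 + 4 + 8 + 16 + 32 + 64 + 128 + 256 + 512 + 1024 + 2048 + 4096 + 8192 + 16384 + 32768 = 65535
Total = 49770 + 65535 = 115305


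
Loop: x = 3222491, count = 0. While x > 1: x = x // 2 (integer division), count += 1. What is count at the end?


The variable x halves each step:
x = 3222491 -> 1611245 -> 805622 -> 402811 -> 201405 -> 100702 -> 50351 -> 25175 -> 12587 -> 6293 -> 3146 -> 1573 -> 786 -> 393 -> 196 -> 98 -> 49 -> 24 -> 12 -> 6 -> 3 -> 1
Number of halvings = floor(log2(3222491)) = 21


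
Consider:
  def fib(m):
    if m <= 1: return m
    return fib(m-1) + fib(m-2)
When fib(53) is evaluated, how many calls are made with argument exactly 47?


Let N(m) = number of times fib(m) is called while evaluating fib(53).
N(53) = 1 (the initial call).
N(52) = 1 (only fib(53) calls it).
For 1 <= m <= 51: fib(m) is called by fib(m+1) and fib(m+2), so
  N(m) = N(m+1) + N(m+2).
fib(0) is called only by fib(2), so N(0) = N(2).
Walk down from m=53:
  N(53)=1, N(52)=1, N(51)=2, N(50)=3, N(49)=5, N(48)=8, N(47)=13
N(47) = 13


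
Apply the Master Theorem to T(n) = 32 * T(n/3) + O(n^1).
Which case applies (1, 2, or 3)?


The Master Theorem: T(n) = a*T(n/b) + O(n^c)
  a = 32, b = 3, c = 1
log_b(a) = log_3(32) ~ 3.155
Compare b^c with a: 3^1 = 3 < 32, so c < log_b(a).
Since c < log_b(a), Case 1 applies.
T(n) = O(n^(log_3 32)) ~ O(n^3.155)
Master Theorem case = 1


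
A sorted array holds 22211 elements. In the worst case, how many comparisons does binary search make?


Halving sequence: 22211 -> 11105 -> 5552 -> 2776 -> 1388 -> 694 -> 347 -> 173 -> 86 -> 43 -> 21 -> 10 -> 5 -> 2 -> 1
Number of halvings = 14
Max comparisons = 14 + 1 = 15


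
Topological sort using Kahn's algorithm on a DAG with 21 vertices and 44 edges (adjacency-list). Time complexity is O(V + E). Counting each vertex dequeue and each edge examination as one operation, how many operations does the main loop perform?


Kahn's algorithm:
  1. Compute in-degrees: O(V + E)
  2. Process queue: each vertex dequeued once (O(V))
     each edge examined once (O(E))
Total = V + E = 21 + 44 = 65


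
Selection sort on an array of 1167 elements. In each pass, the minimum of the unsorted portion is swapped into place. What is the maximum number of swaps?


Selection sort performs one swap per pass:
  Pass 1: find min in positions 0 to 1166, swap with position 0
  Pass 2: find min in positions 1 to 1166, swap with position 1
  Pass 3: find min in positions 2 to 1166, swap with position 2
  Pass 4: find min in positions 3 to 1166, swap with position 3
  Pass 5: find min in positions 4 to 1166, swap with position 4
  ... (1161 more passes)
Total passes (and swaps) = n - 1 = 1167 - 1 = 1166


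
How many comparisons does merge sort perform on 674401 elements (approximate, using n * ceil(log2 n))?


Recursion depth: ceil(log2(674401)) = 20
Each recursion level merges n = 674401 elements
Total = 674401 * 20 = 13488020


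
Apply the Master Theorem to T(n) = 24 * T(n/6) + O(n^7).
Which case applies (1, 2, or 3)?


The Master Theorem: T(n) = a*T(n/b) + O(n^c)
  a = 24, b = 6, c = 7
log_b(a) = log_6(24) ~ 1.774
Compare b^c with a: 6^7 = 279936 > 24, so c > log_b(a).
Since c > log_b(a), Case 3 applies.
T(n) = O(n^7)
Master Theorem case = 3


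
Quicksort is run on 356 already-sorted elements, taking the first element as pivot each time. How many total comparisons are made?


Sum of comparisons per partition:
355 + 354 + ... + 1 + 0
= 356 * (356 - 1) / 2
= 356 * 355 / 2
= 63190


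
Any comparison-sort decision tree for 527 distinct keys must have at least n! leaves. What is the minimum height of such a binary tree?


A binary decision tree of height h has at most 2^h leaves and needs at least n! of them, so h >= ceil(log2(n!)).
527! is far too large to multiply out, so use Stirling's series:
  ln(n!) ~ n ln n - n + (1/2) ln(2 pi n) + 1/(12n)  (error below 1/(360 n^3), negligible here)
  ln(527) = 6.2672005
  n ln n = 527 * 6.2672005 = 3302.8147
  (1/2) ln(2 pi * 527) = (1/2) ln(3311.2387) = 4.0525
  1/(12*527) = 0.0002
  ln(527!) ~ 3302.8147 - 527 + 4.0525 + 0.0002 = 2779.8674
Convert to base 2: log2(527!) = 2779.8674 / ln 2 = 2779.8674 / 0.69314718 = 4010.5009
ceil(4010.5009) = 4011


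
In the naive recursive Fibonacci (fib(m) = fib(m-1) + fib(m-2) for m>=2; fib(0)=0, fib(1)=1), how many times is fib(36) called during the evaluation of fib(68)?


Let N(m) = number of times fib(m) is called while evaluating fib(68).
N(68) = 1 (the initial call).
N(67) = 1 (only fib(68) calls it).
For 1 <= m <= 66: fib(m) is called by fib(m+1) and fib(m+2), so
  N(m) = N(m+1) + N(m+2).
fib(0) is called only by fib(2), so N(0) = N(2).
Walk down from m=68:
  N(68)=1, N(67)=1, N(66)=2, N(65)=3, N(64)=5, N(63)=8, N(62)=13, N(61)=21, N(60)=34, N(59)=55, N(58)=89, N(57)=144, N(56)=233, N(55)=377, N(54)=610, N(53)=987, N(52)=1597, N(51)=2584, N(50)=4181, N(49)=6765, N(48)=10946, N(47)=17711, N(46)=28657, N(45)=46368, N(44)=75025, N(43)=121393, N(42)=196418, N(41)=317811, N(40)=514229, N(39)=832040, N(38)=1346269, N(37)=2178309, N(36)=3524578
N(36) = 3524578


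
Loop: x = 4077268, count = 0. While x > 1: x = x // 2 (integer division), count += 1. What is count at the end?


The variable x halves each step:
x = 4077268 -> 2038634 -> 1019317 -> 509658 -> 254829 -> 127414 -> 63707 -> 31853 -> 15926 -> 7963 -> 3981 -> 1990 -> 995 -> 497 -> 248 -> 124 -> 62 -> 31 -> 15 -> 7 -> 3 -> 1
Number of halvings = floor(log2(4077268)) = 21


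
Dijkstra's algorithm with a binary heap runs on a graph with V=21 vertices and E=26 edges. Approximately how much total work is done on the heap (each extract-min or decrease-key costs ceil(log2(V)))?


Dijkstra with a binary heap: each vertex is extracted once, each edge may relax once.
Each heap operation costs O(log V).
V + E = 21 + 26 = 47
ceil(log2(21)) = 5 (since 2^4 = 16 < 21 <= 32 = 2^5)
Total heap work = (V+E) * ceil(log2(V)) = 47 * 5 = 235


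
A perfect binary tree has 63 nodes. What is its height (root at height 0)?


For a perfect binary tree of height h: n = 2^(h+1) - 1, so h = log2(n+1) - 1.
  n + 1 = 64 = 2^6
  log2(64) = 6
  height = 6 - 1 = 5


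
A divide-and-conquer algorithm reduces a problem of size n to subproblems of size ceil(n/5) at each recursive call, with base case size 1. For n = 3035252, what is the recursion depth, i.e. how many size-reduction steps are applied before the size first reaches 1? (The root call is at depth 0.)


Each step divides the size by 5 (rounding up); after k steps the size is ceil(n/5^k), which equals 1 exactly when 5^k >= n.
So the depth is the smallest k with 5^k >= 3035252, i.e. ceil(log_5(3035252)).
5^9 = 1953125 < 3035252 <= 9765625 = 5^10
Recursion depth = 10


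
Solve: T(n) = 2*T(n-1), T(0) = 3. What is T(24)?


Unrolling:
T(24) = 2*T(23) = 2^2*T(22) = ... = 2^24*T(0)
= 2^24 * 3
= 16777216 * 3 = 50331648


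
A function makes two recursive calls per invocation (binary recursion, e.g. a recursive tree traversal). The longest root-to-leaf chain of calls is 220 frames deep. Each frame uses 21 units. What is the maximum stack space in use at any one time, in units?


Binary recursion: the two calls run one after the other, so only one root-to-leaf chain of frames is on the stack at a time.
Maximum depth (longest chain) = 220 frames
Each frame = 21 units
Max stack space = 220 * 21 = 4620


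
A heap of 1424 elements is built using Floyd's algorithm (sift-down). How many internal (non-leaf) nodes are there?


Leaf nodes occupy roughly half the array.
Sift-down is called for each internal node, starting from the last one.
Internal nodes = floor(n/2) = floor(1424/2) = 712


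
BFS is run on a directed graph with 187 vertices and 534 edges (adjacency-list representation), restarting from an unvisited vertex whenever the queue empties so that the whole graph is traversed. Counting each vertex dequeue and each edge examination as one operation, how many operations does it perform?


A full BFS traversal dequeues each vertex exactly once and examines each directed edge exactly once.
V = 187 (vertex processing cost)
E = 534 (edge examination cost)
Total operations proportional to V + E = 187 + 534 = 721


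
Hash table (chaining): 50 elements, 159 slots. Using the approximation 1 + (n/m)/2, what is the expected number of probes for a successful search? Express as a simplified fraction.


Computing expected probes:
alpha = 50/159
= 1 + alpha/2
= 1 + 50/(2*159)
= (2*159 + 50) / (2*159)
= 368/318 = 184/159


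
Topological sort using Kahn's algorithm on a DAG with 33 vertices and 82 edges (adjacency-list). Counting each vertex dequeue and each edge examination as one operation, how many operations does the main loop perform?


Kahn's algorithm:
  1. Compute in-degrees: O(V + E)
  2. Process queue: each vertex dequeued once (O(V))
     each edge examined once (O(E))
Total = V + E = 33 + 82 = 115


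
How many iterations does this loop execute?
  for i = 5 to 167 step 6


The loop variable i takes values starting at 5 and increments by 6 each iteration.
Sequence: i = 5, 11, 17, 23, 29, 35, 41, 47, 53, ...
The upper bound 167 is inclusive, so the count is floor((last - first) / step) + 1:
floor((167 - 5) / 6) + 1 = floor(162/6) + 1 = 27 + 1 = 28


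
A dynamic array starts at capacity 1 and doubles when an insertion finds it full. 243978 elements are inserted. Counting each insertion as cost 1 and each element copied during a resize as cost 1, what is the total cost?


n = 243978
Insertion costs: 243978
Resizes copy 1, 2, 4, ... up to the largest power of 2 that is <= n-1 = 243977, i.e. 131072.
Copy costs = 1 + 2 + 4 + 8 + 16 + 32 + 64 + 128 + 256 + 512 + 1024 + 2048 + 4096 + 8192 + 16384 + 32768 + 65536 + 131072 = 262143
Total = 243978 + 262143 = 506121


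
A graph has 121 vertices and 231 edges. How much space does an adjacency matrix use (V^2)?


Adjacency matrix: V x V grid of entries
Space = V^2 = 121^2 = 121 * 121 = 14641


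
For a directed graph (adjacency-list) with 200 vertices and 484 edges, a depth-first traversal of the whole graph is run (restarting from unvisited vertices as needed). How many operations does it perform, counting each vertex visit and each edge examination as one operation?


A full DFS traversal visits each vertex once and examines each edge once.
V = 200
E = 484
Sum = 200 + 484 = 684


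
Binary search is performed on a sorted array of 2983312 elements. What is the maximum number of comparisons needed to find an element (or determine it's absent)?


Binary search halves the search space each comparison:
  Step 1: search space = 2983312 -> 1491656
  Step 2: search space = 1491656 -> 745828
  Step 3: search space = 745828 -> 372914
  Step 4: search space = 372914 -> 186457
  Step 5: search space = 186457 -> 93228
  Step 6: search space = 93228 -> 46614
  Step 7: search space = 46614 -> 23307
  Step 8: search space = 23307 -> 11653
  Step 9: search space = 11653 -> 5826
  Step 10: search space = 5826 -> 2913
  Step 11: search space = 2913 -> 1456
  Step 12: search space = 1456 -> 728
  Step 13: search space = 728 -> 364
  Step 14: search space = 364 -> 182
  Step 15: search space = 182 -> 91
  Step 16: search space = 91 -> 45
  Step 17: search space = 45 -> 22
  Step 18: search space = 22 -> 11
  Step 19: search space = 11 -> 5
  Step 20: search space = 5 -> 2
  Step 21: search space = 2 -> 1
  Step 22: search space = 1 (final check)
Maximum comparisons = floor(log2(2983312)) + 1 = 21 + 1 = 22


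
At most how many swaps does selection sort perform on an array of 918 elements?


Each of the 917 passes places one element in its final position.
Pass 1: swap minimum into position 0
Pass 2: swap minimum of remaining into position 1
...
Pass 917: last two elements, one swap
Maximum swaps = 918 - 1 = 917


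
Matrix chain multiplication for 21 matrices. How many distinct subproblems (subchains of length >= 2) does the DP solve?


Subproblems are indexed by (i, j) where i < j.
Number of such pairs = n*(n-1)/2
= 21 * 20 / 2
= 210


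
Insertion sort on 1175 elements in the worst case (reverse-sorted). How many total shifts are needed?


In the worst case (reverse-sorted), each element shifts past all previous:
  Element 1: 1 shifts
  Element 2: 2 shifts
  Element 3: 3 shifts
  Element 4: 4 shifts
  Element 5: 5 shifts
  ...
  Element 1174: 1174 shifts
Total = 1 + 2 + ... + 1174
= 1175*(1175-1)/2 = 689725


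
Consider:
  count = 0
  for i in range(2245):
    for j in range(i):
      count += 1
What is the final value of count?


For each i, the inner loop runs i times:
  i=0: inner runs 0 times
  i=1: inner runs 1 time
  i=2: inner runs 2 times
  i=3: inner runs 3 times
  i=4: inner runs 4 times
  i=5: inner runs 5 times
  i=6: inner runs 6 times
  i=7: inner runs 7 times
  ...
Total = 0 + 1 + 2 + ... + 2244 = 2245*(2245-1)/2 = 2518890


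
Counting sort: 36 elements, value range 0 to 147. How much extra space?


n = 36 (output array)
k = 148 (count array for 148 distinct values)
Extra space = 36 + 148 = 184


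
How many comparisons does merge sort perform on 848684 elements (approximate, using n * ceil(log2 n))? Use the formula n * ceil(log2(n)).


Recursion depth: ceil(log2(848684)) = 20
Each recursion level merges n = 848684 elements
Total = 848684 * 20 = 16973680


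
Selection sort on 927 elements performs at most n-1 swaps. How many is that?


Each of the 926 passes places one element in its final position.
Pass 1: swap minimum into position 0
Pass 2: swap minimum of remaining into position 1
...
Pass 926: last two elements, one swap
Maximum swaps = 927 - 1 = 926


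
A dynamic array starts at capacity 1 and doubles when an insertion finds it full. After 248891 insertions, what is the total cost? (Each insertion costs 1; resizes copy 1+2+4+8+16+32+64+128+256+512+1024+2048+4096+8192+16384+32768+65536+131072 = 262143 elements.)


Insertion cost: 248891 (one per element)
Resizes occur just before inserting elements 2, 3, 5, 9, ...
Elements copied at each resize: 1 + 2 + 4 + 8 + 16 + 32 + 64 + 128 + 256 + 512 + 1024 + 2048 + 4096 + 8192 + 16384 + 32768 + 65536 + 131072
Sum of copies = 262143 (geometric series: 2^k - 1)
Total = 248891 + 262143 = 511034


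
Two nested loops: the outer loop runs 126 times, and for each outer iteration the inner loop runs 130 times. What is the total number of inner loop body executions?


Outer loop: 126 iterations
Inner loop: 130 iterations per outer iteration
Total = 126 * 130 = 16380


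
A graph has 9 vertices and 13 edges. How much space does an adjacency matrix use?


Adjacency matrix: V x V grid of entries
Space = V^2 = 9^2 = 9 * 9 = 81


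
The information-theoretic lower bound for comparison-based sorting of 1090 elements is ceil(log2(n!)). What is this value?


A binary decision tree of height h has at most 2^h leaves and needs at least n! of them, so h >= ceil(log2(n!)).
1090! is far too large to multiply out, so use Stirling's series:
  ln(n!) ~ n ln n - n + (1/2) ln(2 pi n) + 1/(12n)  (error below 1/(360 n^3), negligible here)
  ln(1090) = 6.9939330
  n ln n = 1090 * 6.9939330 = 7623.3870
  (1/2) ln(2 pi * 1090) = (1/2) ln(6848.6720) = 4.4159
  1/(12*1090) = 0.0001
  ln(1090!) ~ 7623.3870 - 1090 + 4.4159 + 0.0001 = 6537.8030
Convert to base 2: log2(1090!) = 6537.8030 / ln 2 = 6537.8030 / 0.69314718 = 9432.0560
ceil(9432.0560) = 9433


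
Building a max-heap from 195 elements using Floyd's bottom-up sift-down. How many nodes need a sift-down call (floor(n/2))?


In a heap of 195 elements (0-indexed array):
  Last element index: 194
  Parent of last element: floor((194 - 1) / 2) = 96
  Internal nodes: indices 0 to 96
  Count = floor(195/2) = 97


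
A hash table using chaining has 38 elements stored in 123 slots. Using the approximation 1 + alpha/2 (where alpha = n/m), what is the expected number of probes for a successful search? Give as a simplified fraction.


Load factor alpha = n/m = 38/123
Expected probes = 1 + alpha/2 = 1 + 38/(2*123)
= 1 + 38/246
= 246/246 + 38/246
= 284/246
Simplify: 142/123


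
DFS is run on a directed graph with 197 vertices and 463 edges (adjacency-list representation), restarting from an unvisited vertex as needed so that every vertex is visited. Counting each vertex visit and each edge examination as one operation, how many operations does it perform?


A full DFS traversal processes each vertex exactly once (push/pop on stack).
Each directed edge is examined once.
V = 197, E = 463
V + E = 660


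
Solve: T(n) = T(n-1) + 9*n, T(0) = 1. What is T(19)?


Expanding the recurrence:
T(19) = T(18) + 9*19
       = T(17) + 9*18 + 9*19
       ...
       = T(0) + 9*(1 + 2 + ... + 19)
       = 1 + 9 * 19*20/2
       = 1 + 9 * 190
       = 1 + 1710 = 1711


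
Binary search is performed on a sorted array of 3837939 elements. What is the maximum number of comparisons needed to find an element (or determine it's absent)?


Binary search halves the search space each comparison:
  Step 1: search space = 3837939 -> 1918969
  Step 2: search space = 1918969 -> 959484
  Step 3: search space = 959484 -> 479742
  Step 4: search space = 479742 -> 239871
  Step 5: search space = 239871 -> 119935
  Step 6: search space = 119935 -> 59967
  Step 7: search space = 59967 -> 29983
  Step 8: search space = 29983 -> 14991
  Step 9: search space = 14991 -> 7495
  Step 10: search space = 7495 -> 3747
  Step 11: search space = 3747 -> 1873
  Step 12: search space = 1873 -> 936
  Step 13: search space = 936 -> 468
  Step 14: search space = 468 -> 234
  Step 15: search space = 234 -> 117
  Step 16: search space = 117 -> 58
  Step 17: search space = 58 -> 29
  Step 18: search space = 29 -> 14
  Step 19: search space = 14 -> 7
  Step 20: search space = 7 -> 3
  Step 21: search space = 3 -> 1
  Step 22: search space = 1 (final check)
Maximum comparisons = floor(log2(3837939)) + 1 = 21 + 1 = 22


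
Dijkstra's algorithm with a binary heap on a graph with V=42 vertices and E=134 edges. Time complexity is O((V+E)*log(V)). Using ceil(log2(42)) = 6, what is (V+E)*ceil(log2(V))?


Dijkstra with a binary heap: each vertex is extracted once, each edge may relax once.
Each heap operation costs O(log V).
V + E = 42 + 134 = 176
ceil(log2(42)) = 6 (since 2^5 = 32 < 42 <= 64 = 2^6)
Total heap work = (V+E) * ceil(log2(V)) = 176 * 6 = 1056


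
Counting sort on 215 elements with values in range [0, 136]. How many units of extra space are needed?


Output array size: 215 (to store sorted result)
Count array size: 137 (one slot per possible value, range 0 to 136)
Total extra space = 215 + 137 = 352


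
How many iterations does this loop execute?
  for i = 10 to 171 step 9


The loop variable i takes values starting at 10 and increments by 9 each iteration.
Sequence: i = 10, 19, 28, 37, 46, 55, 64, 73, 82, ...
The upper bound 171 is inclusive, so the count is floor((last - first) / step) + 1:
floor((171 - 10) / 9) + 1 = floor(161/9) + 1 = 17 + 1 = 18


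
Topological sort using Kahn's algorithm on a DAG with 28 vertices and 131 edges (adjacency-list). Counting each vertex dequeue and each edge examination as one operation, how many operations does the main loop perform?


Kahn's algorithm:
  1. Compute in-degrees: O(V + E)
  2. Process queue: each vertex dequeued once (O(V))
     each edge examined once (O(E))
Total = V + E = 28 + 131 = 159


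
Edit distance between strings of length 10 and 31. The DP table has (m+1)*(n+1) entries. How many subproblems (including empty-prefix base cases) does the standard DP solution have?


The table includes base cases (empty prefixes).
Rows: (m+1) = 11
Columns: (n+1) = 32
Total = 11 * 32 = 352


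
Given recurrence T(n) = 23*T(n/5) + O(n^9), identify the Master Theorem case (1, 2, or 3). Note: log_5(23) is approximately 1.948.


Master Theorem parameters: a=23, b=5, c=9
log_b(a) = 1.948
Compare b^c with a: 5^9 = 1953125 > 23, so c > log_b(a).
Comparing c=9 vs log_b(a)=1.948:
9 > 1.948 => Case 3
Result: T(n) = O(n^9)
Master Theorem case = 3


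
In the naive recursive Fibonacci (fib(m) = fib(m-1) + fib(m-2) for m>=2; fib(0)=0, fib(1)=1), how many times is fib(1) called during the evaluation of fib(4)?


Let N(m) = number of times fib(m) is called while evaluating fib(4).
N(4) = 1 (the initial call).
N(3) = 1 (only fib(4) calls it).
For 1 <= m <= 2: fib(m) is called by fib(m+1) and fib(m+2), so
  N(m) = N(m+1) + N(m+2).
fib(0) is called only by fib(2), so N(0) = N(2).
Walk down from m=4:
  N(4)=1, N(3)=1, N(2)=2, N(1)=3
N(1) = 3


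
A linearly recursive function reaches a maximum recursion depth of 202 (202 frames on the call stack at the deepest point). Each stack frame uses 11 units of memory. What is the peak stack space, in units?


Maximum recursion depth = 202 frames
Memory per frame = 11 units
Total stack space = depth * frame_size
= 202 * 11 = 2222


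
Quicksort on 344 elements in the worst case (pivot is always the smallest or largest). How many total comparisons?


In the worst case, each partition step picks the worst pivot:
  Partition 1: 343 comparisons (n-1 elements to compare)
  Partition 2: 342 comparisons
  Partition 3: 341 comparisons
  Partition 4: 340 comparisons
  Partition 5: 339 comparisons
  ...
  Last partition: 0 comparisons
Total = (n-1) + (n-2) + ... + 1 + 0 = n*(n-1)/2
= 344*343/2 = 58996


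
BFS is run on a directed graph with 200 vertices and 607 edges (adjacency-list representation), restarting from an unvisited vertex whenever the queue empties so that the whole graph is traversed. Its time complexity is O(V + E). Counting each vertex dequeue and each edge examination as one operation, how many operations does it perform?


A full BFS traversal dequeues each vertex exactly once and examines each directed edge exactly once.
V = 200 (vertex processing cost)
E = 607 (edge examination cost)
Total operations proportional to V + E = 200 + 607 = 807


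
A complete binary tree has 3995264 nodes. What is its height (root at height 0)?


In a complete binary tree, level k holds nodes 2^k .. 2^(k+1)-1 (1-indexed).
Height = floor(log2(n)) = floor(log2(3995264)) = 21
Check: 2^21 = 2097152 <= 3995264 < 4194304 = 2^22


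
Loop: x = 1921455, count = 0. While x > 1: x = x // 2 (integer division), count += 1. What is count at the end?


The variable x halves each step:
x = 1921455 -> 960727 -> 480363 -> 240181 -> 120090 -> 60045 -> 30022 -> 15011 -> 7505 -> 3752 -> 1876 -> 938 -> 469 -> 234 -> 117 -> 58 -> 29 -> 14 -> 7 -> 3 -> 1
Number of halvings = floor(log2(1921455)) = 20


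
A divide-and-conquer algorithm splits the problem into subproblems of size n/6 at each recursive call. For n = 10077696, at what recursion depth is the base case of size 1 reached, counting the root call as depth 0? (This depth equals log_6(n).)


At each depth, the problem size is divided by 6:
  Depth 0: problem size = 10077696
  Depth 1: problem size = 1679616
  Depth 2: problem size = 279936
  Depth 3: problem size = 46656
  Depth 4: problem size = 7776
  Depth 5: problem size = 1296
  Depth 6: problem size = 216
  Depth 7: problem size = 36
  Depth 8: problem size = 6
  Depth 9: problem size = 1 (base case)
The base case is reached at depth log_6(10077696) = 9 (the tree has 10 levels counting depth 0, but the depth asked for is 9).
Recursion depth = 9


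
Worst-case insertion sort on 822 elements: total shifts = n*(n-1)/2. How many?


Sum of shifts = 1 + 2 + 3 + ... + 821
= 822 * 821 / 2
= 674862 / 2
= 337431


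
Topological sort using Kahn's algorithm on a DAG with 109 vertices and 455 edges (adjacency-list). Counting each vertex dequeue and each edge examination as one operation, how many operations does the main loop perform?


Kahn's algorithm:
  1. Compute in-degrees: O(V + E)
  2. Process queue: each vertex dequeued once (O(V))
     each edge examined once (O(E))
Total = V + E = 109 + 455 = 564


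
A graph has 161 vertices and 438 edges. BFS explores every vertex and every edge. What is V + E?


A full BFS traversal dequeues each vertex once and examines each edge once.
Vertex visits: 161
Edge visits: 438
V + E = 161 + 438 = 599


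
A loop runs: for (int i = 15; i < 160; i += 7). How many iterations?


Loop starts at i = 15, increments by 7, stops when i >= 160.
Number of iterations = ceil((160 - 15) / 7)
= ceil(145 / 7)
= 21


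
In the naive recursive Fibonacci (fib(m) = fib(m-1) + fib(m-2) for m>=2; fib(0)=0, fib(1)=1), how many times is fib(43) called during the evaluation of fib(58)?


Let N(m) = number of times fib(m) is called while evaluating fib(58).
N(58) = 1 (the initial call).
N(57) = 1 (only fib(58) calls it).
For 1 <= m <= 56: fib(m) is called by fib(m+1) and fib(m+2), so
  N(m) = N(m+1) + N(m+2).
fib(0) is called only by fib(2), so N(0) = N(2).
Walk down from m=58:
  N(58)=1, N(57)=1, N(56)=2, N(55)=3, N(54)=5, N(53)=8, N(52)=13, N(51)=21, N(50)=34, N(49)=55, N(48)=89, N(47)=144, N(46)=233, N(45)=377, N(44)=610, N(43)=987
N(43) = 987


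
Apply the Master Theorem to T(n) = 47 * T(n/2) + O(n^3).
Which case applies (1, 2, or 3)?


The Master Theorem: T(n) = a*T(n/b) + O(n^c)
  a = 47, b = 2, c = 3
log_b(a) = log_2(47) ~ 5.555
Compare b^c with a: 2^3 = 8 < 47, so c < log_b(a).
Since c < log_b(a), Case 1 applies.
T(n) = O(n^(log_2 47)) ~ O(n^5.555)
Master Theorem case = 1


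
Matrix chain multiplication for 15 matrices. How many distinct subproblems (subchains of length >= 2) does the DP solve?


Subproblems are indexed by (i, j) where i < j.
Number of such pairs = n*(n-1)/2
= 15 * 14 / 2
= 105


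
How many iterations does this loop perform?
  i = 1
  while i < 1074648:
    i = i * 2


The loop variable doubles each iteration:
i = 1 -> 2 -> 4 -> 8 -> 16 -> 32 -> 64 -> 128 -> 256 -> 512 -> 1024 -> 2048 -> 4096 -> 8192 -> 16384 -> 32768 -> 65536 -> 131072 -> 262144 -> 524288 -> 1048576 -> 2097152 (stop, 2097152 >= 1074648)
Number of doublings = ceil(log2(1074648)) = 21


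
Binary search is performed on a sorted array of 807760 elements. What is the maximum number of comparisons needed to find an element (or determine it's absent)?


Binary search halves the search space each comparison:
  Step 1: search space = 807760 -> 403880
  Step 2: search space = 403880 -> 201940
  Step 3: search space = 201940 -> 100970
  Step 4: search space = 100970 -> 50485
  Step 5: search space = 50485 -> 25242
  Step 6: search space = 25242 -> 12621
  Step 7: search space = 12621 -> 6310
  Step 8: search space = 6310 -> 3155
  Step 9: search space = 3155 -> 1577
  Step 10: search space = 1577 -> 788
  Step 11: search space = 788 -> 394
  Step 12: search space = 394 -> 197
  Step 13: search space = 197 -> 98
  Step 14: search space = 98 -> 49
  Step 15: search space = 49 -> 24
  Step 16: search space = 24 -> 12
  Step 17: search space = 12 -> 6
  Step 18: search space = 6 -> 3
  Step 19: search space = 3 -> 1
  Step 20: search space = 1 (final check)
Maximum comparisons = floor(log2(807760)) + 1 = 19 + 1 = 20


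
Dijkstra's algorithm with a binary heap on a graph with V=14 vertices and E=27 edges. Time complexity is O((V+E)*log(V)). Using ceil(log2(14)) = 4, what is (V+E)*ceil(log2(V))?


Dijkstra with a binary heap: each vertex is extracted once, each edge may relax once.
Each heap operation costs O(log V).
V + E = 14 + 27 = 41
ceil(log2(14)) = 4 (since 2^3 = 8 < 14 <= 16 = 2^4)
Total heap work = (V+E) * ceil(log2(V)) = 41 * 4 = 164


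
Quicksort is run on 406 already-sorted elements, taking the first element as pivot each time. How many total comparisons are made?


Sum of comparisons per partition:
405 + 404 + ... + 1 + 0
= 406 * (406 - 1) / 2
= 406 * 405 / 2
= 82215


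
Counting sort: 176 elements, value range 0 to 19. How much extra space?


n = 176 (output array)
k = 20 (count array for 20 distinct values)
Extra space = 176 + 20 = 196


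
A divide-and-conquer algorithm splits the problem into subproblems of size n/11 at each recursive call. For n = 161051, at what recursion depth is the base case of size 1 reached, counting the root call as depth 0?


At each depth, the problem size is divided by 11:
  Depth 0: problem size = 161051
  Depth 1: problem size = 14641
  Depth 2: problem size = 1331
  Depth 3: problem size = 121
  Depth 4: problem size = 11
  Depth 5: problem size = 1 (base case)
The base case is reached at depth log_11(161051) = 5 (the tree has 6 levels counting depth 0, but the depth asked for is 5).
Recursion depth = 5


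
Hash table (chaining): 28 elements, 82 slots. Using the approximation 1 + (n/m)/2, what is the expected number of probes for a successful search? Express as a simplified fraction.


Computing expected probes:
alpha = 28/82
= 1 + alpha/2
= 1 + 28/(2*82)
= (2*82 + 28) / (2*82)
= 192/164 = 48/41


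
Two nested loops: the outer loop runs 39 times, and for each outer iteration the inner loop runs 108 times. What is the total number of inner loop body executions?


Outer loop: 39 iterations
Inner loop: 108 iterations per outer iteration
Total = 39 * 108 = 4212


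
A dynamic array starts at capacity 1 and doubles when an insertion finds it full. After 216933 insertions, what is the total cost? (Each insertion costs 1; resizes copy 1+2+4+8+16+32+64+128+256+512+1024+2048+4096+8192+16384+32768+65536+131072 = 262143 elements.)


Insertion cost: 216933 (one per element)
Resizes occur just before inserting elements 2, 3, 5, 9, ...
Elements copied at each resize: 1 + 2 + 4 + 8 + 16 + 32 + 64 + 128 + 256 + 512 + 1024 + 2048 + 4096 + 8192 + 16384 + 32768 + 65536 + 131072
Sum of copies = 262143 (geometric series: 2^k - 1)
Total = 216933 + 262143 = 479076


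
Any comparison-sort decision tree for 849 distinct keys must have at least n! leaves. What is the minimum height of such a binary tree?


A binary decision tree of height h has at most 2^h leaves and needs at least n! of them, so h >= ceil(log2(n!)).
849! is far too large to multiply out, so use Stirling's series:
  ln(n!) ~ n ln n - n + (1/2) ln(2 pi n) + 1/(12n)  (error below 1/(360 n^3), negligible here)
  ln(849) = 6.7440592
  n ln n = 849 * 6.7440592 = 5725.7063
  (1/2) ln(2 pi * 849) = (1/2) ln(5334.4243) = 4.2910
  1/(12*849) = 0.0001
  ln(849!) ~ 5725.7063 - 849 + 4.2910 + 0.0001 = 4880.9974
Convert to base 2: log2(849!) = 4880.9974 / ln 2 = 4880.9974 / 0.69314718 = 7041.7907
ceil(7041.7907) = 7042


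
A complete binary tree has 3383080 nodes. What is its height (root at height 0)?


In a complete binary tree, level k holds nodes 2^k .. 2^(k+1)-1 (1-indexed).
Height = floor(log2(n)) = floor(log2(3383080)) = 21
Check: 2^21 = 2097152 <= 3383080 < 4194304 = 2^22
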